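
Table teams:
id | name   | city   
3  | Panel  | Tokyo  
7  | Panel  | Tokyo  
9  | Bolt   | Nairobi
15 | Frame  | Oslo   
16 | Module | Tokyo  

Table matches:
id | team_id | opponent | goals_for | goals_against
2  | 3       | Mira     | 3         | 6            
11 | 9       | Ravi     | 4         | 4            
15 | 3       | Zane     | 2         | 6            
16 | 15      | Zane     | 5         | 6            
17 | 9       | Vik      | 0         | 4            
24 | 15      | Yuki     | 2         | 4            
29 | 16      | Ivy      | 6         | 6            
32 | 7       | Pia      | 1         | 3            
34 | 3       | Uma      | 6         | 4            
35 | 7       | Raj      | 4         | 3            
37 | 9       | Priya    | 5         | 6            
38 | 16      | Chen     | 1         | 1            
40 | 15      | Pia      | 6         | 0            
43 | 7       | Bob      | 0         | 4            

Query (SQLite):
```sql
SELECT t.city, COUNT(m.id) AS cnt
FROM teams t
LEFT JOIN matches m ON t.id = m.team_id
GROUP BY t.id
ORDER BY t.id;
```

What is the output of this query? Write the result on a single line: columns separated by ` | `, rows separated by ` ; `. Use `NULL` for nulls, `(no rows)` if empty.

LEFT JOIN keeps every teams row; unmatched ones get NULL for matches columns.
Group by teams.id and compute COUNT(m.id). COUNT(col) of an all-NULL group is 0.
  3: ids {2, 15, 34} → COUNT(m.id)=3
  7: ids {32, 35, 43} → COUNT(m.id)=3
  9: ids {11, 17, 37} → COUNT(m.id)=3
  15: ids {16, 24, 40} → COUNT(m.id)=3
  16: ids {29, 38} → COUNT(m.id)=2

Tokyo | 3 ; Tokyo | 3 ; Nairobi | 3 ; Oslo | 3 ; Tokyo | 2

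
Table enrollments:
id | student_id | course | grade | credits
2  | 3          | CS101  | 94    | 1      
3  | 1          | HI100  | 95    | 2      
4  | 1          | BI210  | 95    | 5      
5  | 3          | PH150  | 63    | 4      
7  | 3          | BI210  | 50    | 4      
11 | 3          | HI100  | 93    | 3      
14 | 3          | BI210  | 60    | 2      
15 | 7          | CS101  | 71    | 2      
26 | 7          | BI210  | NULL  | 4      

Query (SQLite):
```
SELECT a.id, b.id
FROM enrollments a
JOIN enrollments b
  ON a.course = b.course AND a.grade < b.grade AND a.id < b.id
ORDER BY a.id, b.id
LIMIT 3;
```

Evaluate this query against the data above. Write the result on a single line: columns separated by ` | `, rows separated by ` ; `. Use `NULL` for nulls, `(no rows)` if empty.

7 | 14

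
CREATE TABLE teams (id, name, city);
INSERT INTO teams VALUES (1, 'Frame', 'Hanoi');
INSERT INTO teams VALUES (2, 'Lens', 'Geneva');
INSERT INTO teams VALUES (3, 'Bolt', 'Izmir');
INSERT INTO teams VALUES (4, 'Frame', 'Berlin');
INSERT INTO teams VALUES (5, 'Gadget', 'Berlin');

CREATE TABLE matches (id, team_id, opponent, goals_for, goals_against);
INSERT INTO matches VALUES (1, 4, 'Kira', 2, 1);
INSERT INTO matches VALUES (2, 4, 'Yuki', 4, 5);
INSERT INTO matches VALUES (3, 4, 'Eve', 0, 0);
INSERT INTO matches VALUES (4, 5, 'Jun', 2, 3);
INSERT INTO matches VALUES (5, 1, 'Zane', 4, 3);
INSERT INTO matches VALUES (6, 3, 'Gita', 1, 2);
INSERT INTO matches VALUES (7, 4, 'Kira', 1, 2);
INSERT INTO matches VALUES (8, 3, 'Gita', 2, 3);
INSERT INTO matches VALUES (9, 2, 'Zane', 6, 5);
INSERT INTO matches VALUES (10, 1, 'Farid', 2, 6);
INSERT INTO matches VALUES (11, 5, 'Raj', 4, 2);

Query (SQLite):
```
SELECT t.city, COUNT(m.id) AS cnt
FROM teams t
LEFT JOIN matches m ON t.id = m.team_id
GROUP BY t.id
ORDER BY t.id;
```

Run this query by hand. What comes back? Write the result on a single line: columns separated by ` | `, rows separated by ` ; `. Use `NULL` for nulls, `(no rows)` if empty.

LEFT JOIN keeps every teams row; unmatched ones get NULL for matches columns.
Group by teams.id and compute COUNT(m.id). COUNT(col) of an all-NULL group is 0.
  1: ids {5, 10} → COUNT(m.id)=2
  2: ids {9} → COUNT(m.id)=1
  3: ids {6, 8} → COUNT(m.id)=2
  4: ids {1, 2, 3, 7} → COUNT(m.id)=4
  5: ids {4, 11} → COUNT(m.id)=2

Hanoi | 2 ; Geneva | 1 ; Izmir | 2 ; Berlin | 4 ; Berlin | 2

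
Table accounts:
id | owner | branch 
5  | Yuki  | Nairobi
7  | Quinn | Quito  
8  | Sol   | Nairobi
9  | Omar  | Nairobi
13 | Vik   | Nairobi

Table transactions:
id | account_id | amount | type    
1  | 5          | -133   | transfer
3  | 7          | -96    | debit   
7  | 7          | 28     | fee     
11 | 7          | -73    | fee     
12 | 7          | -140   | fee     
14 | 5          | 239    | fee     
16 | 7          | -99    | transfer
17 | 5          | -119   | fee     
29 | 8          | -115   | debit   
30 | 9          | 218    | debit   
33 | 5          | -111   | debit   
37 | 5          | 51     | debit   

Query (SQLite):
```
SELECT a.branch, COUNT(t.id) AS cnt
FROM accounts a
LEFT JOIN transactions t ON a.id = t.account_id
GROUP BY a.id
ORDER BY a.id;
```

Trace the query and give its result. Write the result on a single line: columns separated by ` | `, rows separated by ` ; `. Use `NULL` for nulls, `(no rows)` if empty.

LEFT JOIN keeps every accounts row; unmatched ones get NULL for transactions columns.
Group by accounts.id and compute COUNT(t.id). COUNT(col) of an all-NULL group is 0.
  5: ids {1, 14, 17, 33, 37} → COUNT(t.id)=5
  7: ids {3, 7, 11, 12, 16} → COUNT(t.id)=5
  8: ids {29} → COUNT(t.id)=1
  9: ids {30} → COUNT(t.id)=1
  13: ids {—} → COUNT(t.id)=0

Nairobi | 5 ; Quito | 5 ; Nairobi | 1 ; Nairobi | 1 ; Nairobi | 0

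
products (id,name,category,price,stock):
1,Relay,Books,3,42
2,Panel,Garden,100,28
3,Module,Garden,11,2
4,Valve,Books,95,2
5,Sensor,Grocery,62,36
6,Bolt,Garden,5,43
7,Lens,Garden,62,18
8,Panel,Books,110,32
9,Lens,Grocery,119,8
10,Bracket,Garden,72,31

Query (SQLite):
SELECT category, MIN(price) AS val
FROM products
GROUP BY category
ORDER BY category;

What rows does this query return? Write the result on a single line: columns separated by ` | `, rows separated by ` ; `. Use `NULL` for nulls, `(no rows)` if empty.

Books | 3 ; Garden | 5 ; Grocery | 62

Partition products by category; compute MIN(price) within each group.
  Books: ids {1, 4, 8} → MIN(price)=3
  Garden: ids {2, 3, 6, 7, 10} → MIN(price)=5
  Grocery: ids {5, 9} → MIN(price)=62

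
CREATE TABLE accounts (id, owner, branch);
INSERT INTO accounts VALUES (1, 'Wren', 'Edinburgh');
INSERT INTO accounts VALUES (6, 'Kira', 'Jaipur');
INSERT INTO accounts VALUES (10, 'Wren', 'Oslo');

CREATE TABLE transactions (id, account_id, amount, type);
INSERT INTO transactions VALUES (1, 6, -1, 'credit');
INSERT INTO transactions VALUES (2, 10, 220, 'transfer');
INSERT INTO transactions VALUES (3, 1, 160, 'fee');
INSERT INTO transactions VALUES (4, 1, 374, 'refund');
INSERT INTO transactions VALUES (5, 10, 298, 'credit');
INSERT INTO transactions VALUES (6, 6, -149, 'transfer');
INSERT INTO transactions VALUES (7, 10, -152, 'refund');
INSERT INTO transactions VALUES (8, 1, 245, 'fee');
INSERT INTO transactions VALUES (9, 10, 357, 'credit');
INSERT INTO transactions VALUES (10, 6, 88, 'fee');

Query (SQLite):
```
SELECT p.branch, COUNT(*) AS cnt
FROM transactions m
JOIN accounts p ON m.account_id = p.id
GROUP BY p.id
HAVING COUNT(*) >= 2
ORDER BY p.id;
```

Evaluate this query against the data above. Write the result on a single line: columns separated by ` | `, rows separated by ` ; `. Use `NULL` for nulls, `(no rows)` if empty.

Join each transactions row to its accounts via account_id.
Group joined rows by accounts.id; compute COUNT(*) per group.
HAVING: keep groups with count ≥ 2.
  1: ids {3, 4, 8} → COUNT(*)=3
  6: ids {1, 6, 10} → COUNT(*)=3
  10: ids {2, 5, 7, 9} → COUNT(*)=4

Edinburgh | 3 ; Jaipur | 3 ; Oslo | 4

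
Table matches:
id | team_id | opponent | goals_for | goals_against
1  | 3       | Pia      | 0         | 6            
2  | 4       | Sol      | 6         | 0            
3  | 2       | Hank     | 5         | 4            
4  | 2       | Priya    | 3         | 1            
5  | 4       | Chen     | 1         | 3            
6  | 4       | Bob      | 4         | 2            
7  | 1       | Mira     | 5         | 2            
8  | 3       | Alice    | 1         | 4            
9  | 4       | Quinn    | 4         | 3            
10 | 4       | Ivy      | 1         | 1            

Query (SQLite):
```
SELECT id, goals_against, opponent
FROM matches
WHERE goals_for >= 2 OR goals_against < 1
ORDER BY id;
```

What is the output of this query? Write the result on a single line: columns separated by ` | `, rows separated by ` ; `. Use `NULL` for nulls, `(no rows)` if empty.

2 | 0 | Sol ; 3 | 4 | Hank ; 4 | 1 | Priya ; 6 | 2 | Bob ; 7 | 2 | Mira ; 9 | 3 | Quinn

goals_for >= 2: ids {2, 3, 4, 6, 7, 9}
goals_against < 1: ids {2}
Combine with OR.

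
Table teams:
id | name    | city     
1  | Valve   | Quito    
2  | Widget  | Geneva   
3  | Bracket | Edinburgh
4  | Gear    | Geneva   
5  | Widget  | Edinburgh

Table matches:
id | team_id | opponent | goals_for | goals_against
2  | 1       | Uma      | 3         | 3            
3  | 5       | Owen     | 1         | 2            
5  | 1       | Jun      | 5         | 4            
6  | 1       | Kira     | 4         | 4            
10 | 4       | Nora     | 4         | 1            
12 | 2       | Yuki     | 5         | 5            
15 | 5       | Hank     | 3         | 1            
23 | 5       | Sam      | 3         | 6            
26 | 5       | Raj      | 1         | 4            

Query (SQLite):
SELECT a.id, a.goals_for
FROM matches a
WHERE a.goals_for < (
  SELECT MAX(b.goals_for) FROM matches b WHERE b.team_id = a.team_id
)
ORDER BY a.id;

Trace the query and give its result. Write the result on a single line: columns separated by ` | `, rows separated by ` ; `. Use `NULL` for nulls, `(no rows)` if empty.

For each matches row a, compute MAX(goals_for) over rows sharing a.team_id.
Keep row a if a.goals_for < that per-group MAX.
  team_id=1: MAX(goals_for) = 5
  team_id=2: MAX(goals_for) = 5
  team_id=4: MAX(goals_for) = 4
  team_id=5: MAX(goals_for) = 3

2 | 3 ; 3 | 1 ; 6 | 4 ; 26 | 1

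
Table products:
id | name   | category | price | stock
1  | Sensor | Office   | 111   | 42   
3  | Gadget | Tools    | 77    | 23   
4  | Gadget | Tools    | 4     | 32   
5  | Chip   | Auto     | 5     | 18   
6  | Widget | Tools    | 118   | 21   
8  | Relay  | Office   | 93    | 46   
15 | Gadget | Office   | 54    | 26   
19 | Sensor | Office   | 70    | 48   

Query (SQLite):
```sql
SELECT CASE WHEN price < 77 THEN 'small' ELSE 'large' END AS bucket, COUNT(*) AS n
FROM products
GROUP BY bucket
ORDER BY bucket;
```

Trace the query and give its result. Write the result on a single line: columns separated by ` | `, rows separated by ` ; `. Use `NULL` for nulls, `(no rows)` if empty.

large | 4 ; small | 4

Bucket rows by price < 77 → 'small' else 'large'; count each bucket.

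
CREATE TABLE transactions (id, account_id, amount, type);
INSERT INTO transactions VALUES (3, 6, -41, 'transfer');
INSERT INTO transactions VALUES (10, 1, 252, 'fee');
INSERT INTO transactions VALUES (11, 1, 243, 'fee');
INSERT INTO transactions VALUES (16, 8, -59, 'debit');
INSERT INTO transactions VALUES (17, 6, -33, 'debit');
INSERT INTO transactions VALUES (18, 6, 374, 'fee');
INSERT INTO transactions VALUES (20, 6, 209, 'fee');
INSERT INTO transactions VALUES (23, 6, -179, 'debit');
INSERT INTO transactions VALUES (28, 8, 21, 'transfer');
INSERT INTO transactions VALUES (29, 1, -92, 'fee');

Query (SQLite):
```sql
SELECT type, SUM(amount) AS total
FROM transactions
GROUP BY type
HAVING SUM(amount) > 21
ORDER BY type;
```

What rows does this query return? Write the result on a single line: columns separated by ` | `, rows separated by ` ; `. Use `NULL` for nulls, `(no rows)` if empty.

fee | 986

Partition transactions by type; compute SUM(amount) within each group.
HAVING: keep groups where SUM(amount) > 21.
  debit: ids {16, 17, 23} → SUM(amount)=-271
  fee: ids {10, 11, 18, 20, 29} → SUM(amount)=986
  transfer: ids {3, 28} → SUM(amount)=-20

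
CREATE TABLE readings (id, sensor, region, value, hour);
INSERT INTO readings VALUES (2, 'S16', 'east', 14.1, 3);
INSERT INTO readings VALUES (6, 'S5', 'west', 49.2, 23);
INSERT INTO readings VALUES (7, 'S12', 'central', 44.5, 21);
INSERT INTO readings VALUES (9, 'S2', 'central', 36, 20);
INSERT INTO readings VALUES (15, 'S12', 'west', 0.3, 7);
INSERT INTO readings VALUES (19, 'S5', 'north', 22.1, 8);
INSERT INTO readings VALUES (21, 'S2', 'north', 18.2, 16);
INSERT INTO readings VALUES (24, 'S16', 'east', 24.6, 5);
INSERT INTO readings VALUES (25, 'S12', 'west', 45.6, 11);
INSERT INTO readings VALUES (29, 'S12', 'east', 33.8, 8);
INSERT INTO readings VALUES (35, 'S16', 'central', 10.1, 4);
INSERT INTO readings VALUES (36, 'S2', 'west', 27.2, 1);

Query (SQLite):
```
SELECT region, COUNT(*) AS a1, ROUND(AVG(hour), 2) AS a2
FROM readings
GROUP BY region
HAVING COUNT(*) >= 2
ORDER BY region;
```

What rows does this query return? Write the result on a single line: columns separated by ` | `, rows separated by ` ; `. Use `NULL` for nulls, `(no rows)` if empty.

central | 3 | 15 ; east | 3 | 5.33 ; north | 2 | 12 ; west | 4 | 10.5

Group readings by region.
Per group compute: COUNT(*), ROUND(AVG(hour), 2).
HAVING: drop groups with fewer than 2 rows.
  central: ids {7, 9, 35} → COUNT(*)=3, ROUND(AVG(hour), 2)=15
  east: ids {2, 24, 29} → COUNT(*)=3, ROUND(AVG(hour), 2)=5.33
  north: ids {19, 21} → COUNT(*)=2, ROUND(AVG(hour), 2)=12
  west: ids {6, 15, 25, 36} → COUNT(*)=4, ROUND(AVG(hour), 2)=10.5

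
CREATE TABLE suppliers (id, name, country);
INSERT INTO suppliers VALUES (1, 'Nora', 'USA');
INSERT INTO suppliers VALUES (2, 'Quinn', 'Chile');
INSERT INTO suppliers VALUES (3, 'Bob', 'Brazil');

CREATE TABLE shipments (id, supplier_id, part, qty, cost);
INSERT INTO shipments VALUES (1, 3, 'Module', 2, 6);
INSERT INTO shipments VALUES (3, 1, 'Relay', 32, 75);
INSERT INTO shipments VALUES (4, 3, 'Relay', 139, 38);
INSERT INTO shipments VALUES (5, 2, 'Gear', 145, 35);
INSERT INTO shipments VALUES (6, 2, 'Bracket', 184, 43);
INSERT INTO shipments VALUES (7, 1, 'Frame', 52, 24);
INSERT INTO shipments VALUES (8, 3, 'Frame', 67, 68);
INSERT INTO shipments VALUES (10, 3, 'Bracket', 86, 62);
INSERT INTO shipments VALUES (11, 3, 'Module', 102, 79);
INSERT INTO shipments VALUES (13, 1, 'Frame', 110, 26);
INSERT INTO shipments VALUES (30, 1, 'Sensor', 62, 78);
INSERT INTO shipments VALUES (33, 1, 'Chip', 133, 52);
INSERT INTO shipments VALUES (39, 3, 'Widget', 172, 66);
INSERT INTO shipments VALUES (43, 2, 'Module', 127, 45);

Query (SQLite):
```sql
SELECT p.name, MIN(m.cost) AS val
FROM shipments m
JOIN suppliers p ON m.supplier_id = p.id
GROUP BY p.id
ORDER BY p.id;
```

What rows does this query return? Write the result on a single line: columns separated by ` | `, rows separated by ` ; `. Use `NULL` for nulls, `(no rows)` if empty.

Nora | 24 ; Quinn | 35 ; Bob | 6

Join each shipments row to its suppliers via supplier_id.
Group joined rows by suppliers.id; compute MIN(m.cost) per group.
  1: ids {3, 7, 13, 30, 33} → MIN(m.cost)=24
  2: ids {5, 6, 43} → MIN(m.cost)=35
  3: ids {1, 4, 8, 10, 11, 39} → MIN(m.cost)=6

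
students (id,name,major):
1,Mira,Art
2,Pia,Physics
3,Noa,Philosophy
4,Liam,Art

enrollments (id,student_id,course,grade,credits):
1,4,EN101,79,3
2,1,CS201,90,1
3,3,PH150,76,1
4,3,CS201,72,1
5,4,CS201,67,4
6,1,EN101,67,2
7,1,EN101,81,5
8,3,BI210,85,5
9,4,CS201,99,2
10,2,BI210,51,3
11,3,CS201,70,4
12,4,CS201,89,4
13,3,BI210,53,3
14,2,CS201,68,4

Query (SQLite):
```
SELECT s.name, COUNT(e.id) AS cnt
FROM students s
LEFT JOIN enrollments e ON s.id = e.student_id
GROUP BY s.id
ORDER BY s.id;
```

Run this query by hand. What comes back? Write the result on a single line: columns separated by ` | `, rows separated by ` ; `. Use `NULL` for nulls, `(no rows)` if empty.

Mira | 3 ; Pia | 2 ; Noa | 5 ; Liam | 4

LEFT JOIN keeps every students row; unmatched ones get NULL for enrollments columns.
Group by students.id and compute COUNT(e.id). COUNT(col) of an all-NULL group is 0.
  1: ids {2, 6, 7} → COUNT(e.id)=3
  2: ids {10, 14} → COUNT(e.id)=2
  3: ids {3, 4, 8, 11, 13} → COUNT(e.id)=5
  4: ids {1, 5, 9, 12} → COUNT(e.id)=4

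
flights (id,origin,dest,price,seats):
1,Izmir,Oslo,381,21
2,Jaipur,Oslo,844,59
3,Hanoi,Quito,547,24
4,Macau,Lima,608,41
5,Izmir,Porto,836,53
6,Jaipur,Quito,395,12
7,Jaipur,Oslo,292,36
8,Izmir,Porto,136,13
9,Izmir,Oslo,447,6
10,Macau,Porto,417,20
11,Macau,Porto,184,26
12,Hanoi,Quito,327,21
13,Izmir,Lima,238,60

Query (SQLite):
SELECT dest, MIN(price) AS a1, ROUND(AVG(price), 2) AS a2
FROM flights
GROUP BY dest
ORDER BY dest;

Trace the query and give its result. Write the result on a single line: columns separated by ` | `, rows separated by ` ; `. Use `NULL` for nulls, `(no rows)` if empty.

Group flights by dest.
Per group compute: MIN(price), ROUND(AVG(price), 2).
  Lima: ids {4, 13} → MIN(price)=238, ROUND(AVG(price), 2)=423
  Oslo: ids {1, 2, 7, 9} → MIN(price)=292, ROUND(AVG(price), 2)=491
  Porto: ids {5, 8, 10, 11} → MIN(price)=136, ROUND(AVG(price), 2)=393.25
  Quito: ids {3, 6, 12} → MIN(price)=327, ROUND(AVG(price), 2)=423

Lima | 238 | 423 ; Oslo | 292 | 491 ; Porto | 136 | 393.25 ; Quito | 327 | 423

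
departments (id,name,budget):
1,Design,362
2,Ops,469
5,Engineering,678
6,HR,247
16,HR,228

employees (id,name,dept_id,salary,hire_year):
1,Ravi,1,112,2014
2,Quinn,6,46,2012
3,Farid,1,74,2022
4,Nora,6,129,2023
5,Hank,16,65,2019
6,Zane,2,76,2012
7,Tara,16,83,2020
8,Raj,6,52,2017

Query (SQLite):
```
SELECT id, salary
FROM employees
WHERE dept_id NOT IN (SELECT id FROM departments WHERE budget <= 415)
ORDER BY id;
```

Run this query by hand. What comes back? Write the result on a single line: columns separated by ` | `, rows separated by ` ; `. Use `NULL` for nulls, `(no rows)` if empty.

Inner query: departments.id where budget <= 415.
Outer: keep employees rows whose dept_id is not in that set.
Inner query → {1, 6, 16}

6 | 76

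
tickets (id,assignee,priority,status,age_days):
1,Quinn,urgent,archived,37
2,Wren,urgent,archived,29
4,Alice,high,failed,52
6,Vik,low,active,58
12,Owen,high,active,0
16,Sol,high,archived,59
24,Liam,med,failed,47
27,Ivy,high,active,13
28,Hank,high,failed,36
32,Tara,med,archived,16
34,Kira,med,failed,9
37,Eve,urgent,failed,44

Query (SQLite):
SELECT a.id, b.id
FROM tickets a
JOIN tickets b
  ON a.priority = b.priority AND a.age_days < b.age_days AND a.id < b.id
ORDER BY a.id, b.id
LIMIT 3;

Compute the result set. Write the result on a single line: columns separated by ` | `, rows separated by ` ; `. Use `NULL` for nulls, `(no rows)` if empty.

Pairs (a,b) with same priority, a.age_days < b.age_days, a.id < b.id.
priority groups: high:{4,12,16,27,28} low:{6} med:{24,32,34} urgent:{1,2,37}
Ordered by (a.id, b.id); first 3.

1 | 37 ; 2 | 37 ; 4 | 16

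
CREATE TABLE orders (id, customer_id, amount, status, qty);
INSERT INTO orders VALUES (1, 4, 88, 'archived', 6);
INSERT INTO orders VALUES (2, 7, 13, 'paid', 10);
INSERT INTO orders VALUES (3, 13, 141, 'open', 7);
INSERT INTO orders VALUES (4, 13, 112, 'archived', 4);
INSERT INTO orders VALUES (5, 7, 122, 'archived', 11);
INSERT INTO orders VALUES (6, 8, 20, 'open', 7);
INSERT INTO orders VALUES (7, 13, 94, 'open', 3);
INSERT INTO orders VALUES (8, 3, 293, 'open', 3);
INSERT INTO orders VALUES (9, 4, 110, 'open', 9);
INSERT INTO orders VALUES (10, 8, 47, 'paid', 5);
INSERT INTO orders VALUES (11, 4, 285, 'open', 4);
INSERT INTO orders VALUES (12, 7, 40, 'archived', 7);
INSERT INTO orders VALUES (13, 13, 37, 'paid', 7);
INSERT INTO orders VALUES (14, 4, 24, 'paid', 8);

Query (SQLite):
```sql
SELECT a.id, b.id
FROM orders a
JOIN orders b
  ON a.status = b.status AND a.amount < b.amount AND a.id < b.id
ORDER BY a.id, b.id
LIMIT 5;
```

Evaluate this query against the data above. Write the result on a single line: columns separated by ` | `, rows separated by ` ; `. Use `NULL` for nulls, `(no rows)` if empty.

1 | 4 ; 1 | 5 ; 2 | 10 ; 2 | 13 ; 2 | 14

Pairs (a,b) with same status, a.amount < b.amount, a.id < b.id.
status groups: archived:{1,4,5,12} open:{3,6,7,8,9,11} paid:{2,10,13,14}
Ordered by (a.id, b.id); first 5.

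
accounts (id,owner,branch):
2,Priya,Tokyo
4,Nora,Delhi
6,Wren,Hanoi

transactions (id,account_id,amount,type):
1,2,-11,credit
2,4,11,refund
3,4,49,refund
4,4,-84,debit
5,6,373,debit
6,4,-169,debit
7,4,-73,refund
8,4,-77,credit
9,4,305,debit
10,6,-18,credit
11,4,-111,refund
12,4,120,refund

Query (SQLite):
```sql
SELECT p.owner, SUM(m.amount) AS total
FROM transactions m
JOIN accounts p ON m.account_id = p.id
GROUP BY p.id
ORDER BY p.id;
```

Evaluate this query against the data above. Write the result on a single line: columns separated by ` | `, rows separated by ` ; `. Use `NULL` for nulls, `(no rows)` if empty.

Join each transactions row to its accounts via account_id.
Group joined rows by accounts.id; compute SUM(m.amount) per group.
  2: ids {1} → SUM(m.amount)=-11
  4: ids {2, 3, 4, 6, 7, 8, 9, 11, 12} → SUM(m.amount)=-29
  6: ids {5, 10} → SUM(m.amount)=355

Priya | -11 ; Nora | -29 ; Wren | 355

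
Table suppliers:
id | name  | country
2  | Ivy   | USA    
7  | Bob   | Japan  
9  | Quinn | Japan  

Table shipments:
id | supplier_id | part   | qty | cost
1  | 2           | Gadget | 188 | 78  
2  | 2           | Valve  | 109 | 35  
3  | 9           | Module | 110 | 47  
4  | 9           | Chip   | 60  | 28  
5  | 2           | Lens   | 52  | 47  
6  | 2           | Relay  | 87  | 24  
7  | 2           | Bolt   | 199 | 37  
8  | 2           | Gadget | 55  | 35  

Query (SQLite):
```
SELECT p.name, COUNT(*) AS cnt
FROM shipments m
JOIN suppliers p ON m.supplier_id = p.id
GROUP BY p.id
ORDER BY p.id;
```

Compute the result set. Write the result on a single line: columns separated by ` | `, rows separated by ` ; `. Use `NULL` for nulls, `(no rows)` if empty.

Ivy | 6 ; Quinn | 2

Join each shipments row to its suppliers via supplier_id.
Group joined rows by suppliers.id; compute COUNT(*) per group.
  2: ids {1, 2, 5, 6, 7, 8} → COUNT(*)=6
  9: ids {3, 4} → COUNT(*)=2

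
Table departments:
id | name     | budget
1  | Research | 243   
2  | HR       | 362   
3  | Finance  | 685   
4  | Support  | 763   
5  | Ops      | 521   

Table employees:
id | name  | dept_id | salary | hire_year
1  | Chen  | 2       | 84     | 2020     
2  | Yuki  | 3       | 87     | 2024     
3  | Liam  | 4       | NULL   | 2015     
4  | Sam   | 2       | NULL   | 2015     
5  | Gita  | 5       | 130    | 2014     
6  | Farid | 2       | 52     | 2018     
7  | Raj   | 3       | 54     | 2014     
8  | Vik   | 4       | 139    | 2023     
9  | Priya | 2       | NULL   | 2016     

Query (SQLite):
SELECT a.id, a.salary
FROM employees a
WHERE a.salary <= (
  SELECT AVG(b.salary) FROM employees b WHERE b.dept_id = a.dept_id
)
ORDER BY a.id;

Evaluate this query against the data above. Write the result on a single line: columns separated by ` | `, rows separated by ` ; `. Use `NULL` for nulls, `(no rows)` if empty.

For each employees row a, compute AVG(salary) over rows sharing a.dept_id.
Keep row a if a.salary <= that per-group AVG.
  dept_id=2: AVG(salary) = 68.0
  dept_id=3: AVG(salary) = 70.5
  dept_id=4: AVG(salary) = 139.0
  dept_id=5: AVG(salary) = 130.0

5 | 130 ; 6 | 52 ; 7 | 54 ; 8 | 139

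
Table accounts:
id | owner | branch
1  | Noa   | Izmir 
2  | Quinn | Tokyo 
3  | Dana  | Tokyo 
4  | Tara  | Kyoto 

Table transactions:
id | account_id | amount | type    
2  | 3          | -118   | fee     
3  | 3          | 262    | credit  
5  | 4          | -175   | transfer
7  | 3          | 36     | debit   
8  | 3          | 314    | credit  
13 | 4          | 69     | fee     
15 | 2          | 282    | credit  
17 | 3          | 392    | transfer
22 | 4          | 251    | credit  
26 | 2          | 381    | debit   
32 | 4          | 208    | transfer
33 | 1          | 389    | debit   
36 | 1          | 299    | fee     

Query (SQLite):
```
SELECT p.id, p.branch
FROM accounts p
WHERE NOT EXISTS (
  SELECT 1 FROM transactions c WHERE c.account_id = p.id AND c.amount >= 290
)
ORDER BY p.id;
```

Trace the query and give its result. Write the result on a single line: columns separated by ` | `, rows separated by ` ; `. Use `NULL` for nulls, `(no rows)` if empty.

For each accounts row, check whether any transactions with matching account_id has amount >= 290.
Keep rows where that is false.

4 | Kyoto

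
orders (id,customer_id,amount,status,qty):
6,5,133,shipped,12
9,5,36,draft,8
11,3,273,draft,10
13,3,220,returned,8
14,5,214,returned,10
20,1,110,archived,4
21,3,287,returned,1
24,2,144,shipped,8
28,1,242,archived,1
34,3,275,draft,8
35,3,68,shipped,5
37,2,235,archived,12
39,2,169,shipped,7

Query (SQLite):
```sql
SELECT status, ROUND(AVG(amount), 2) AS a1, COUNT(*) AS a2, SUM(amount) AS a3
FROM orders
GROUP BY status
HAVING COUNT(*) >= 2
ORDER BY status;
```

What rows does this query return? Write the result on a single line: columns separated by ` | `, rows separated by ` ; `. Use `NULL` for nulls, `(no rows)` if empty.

archived | 195.67 | 3 | 587 ; draft | 194.67 | 3 | 584 ; returned | 240.33 | 3 | 721 ; shipped | 128.5 | 4 | 514

Group orders by status.
Per group compute: ROUND(AVG(amount), 2), COUNT(*), SUM(amount).
HAVING: drop groups with fewer than 2 rows.
  archived: ids {20, 28, 37} → ROUND(AVG(amount), 2)=195.67, COUNT(*)=3, SUM(amount)=587
  draft: ids {9, 11, 34} → ROUND(AVG(amount), 2)=194.67, COUNT(*)=3, SUM(amount)=584
  returned: ids {13, 14, 21} → ROUND(AVG(amount), 2)=240.33, COUNT(*)=3, SUM(amount)=721
  shipped: ids {6, 24, 35, 39} → ROUND(AVG(amount), 2)=128.5, COUNT(*)=4, SUM(amount)=514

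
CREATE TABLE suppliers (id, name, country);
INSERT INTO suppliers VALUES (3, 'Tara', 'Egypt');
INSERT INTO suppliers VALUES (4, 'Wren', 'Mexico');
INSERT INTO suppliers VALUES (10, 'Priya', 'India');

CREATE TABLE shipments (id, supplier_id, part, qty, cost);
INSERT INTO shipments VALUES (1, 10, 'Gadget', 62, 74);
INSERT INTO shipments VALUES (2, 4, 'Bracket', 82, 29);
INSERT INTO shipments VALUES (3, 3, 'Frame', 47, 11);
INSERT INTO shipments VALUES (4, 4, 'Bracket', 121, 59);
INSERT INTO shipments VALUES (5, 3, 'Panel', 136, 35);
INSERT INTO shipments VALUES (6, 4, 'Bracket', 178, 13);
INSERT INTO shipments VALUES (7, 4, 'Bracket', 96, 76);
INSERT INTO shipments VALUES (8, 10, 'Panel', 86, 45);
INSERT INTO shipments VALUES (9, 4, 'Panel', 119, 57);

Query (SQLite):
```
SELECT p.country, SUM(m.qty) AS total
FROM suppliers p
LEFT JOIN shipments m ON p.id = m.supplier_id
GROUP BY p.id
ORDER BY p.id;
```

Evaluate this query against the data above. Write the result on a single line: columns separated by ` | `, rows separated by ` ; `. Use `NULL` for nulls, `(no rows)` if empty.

LEFT JOIN keeps every suppliers row; unmatched ones get NULL for shipments columns.
Group by suppliers.id and compute SUM(m.qty). SUM over an all-NULL group is NULL.
  3: ids {3, 5} → SUM(m.qty)=183
  4: ids {2, 4, 6, 7, 9} → SUM(m.qty)=596
  10: ids {1, 8} → SUM(m.qty)=148

Egypt | 183 ; Mexico | 596 ; India | 148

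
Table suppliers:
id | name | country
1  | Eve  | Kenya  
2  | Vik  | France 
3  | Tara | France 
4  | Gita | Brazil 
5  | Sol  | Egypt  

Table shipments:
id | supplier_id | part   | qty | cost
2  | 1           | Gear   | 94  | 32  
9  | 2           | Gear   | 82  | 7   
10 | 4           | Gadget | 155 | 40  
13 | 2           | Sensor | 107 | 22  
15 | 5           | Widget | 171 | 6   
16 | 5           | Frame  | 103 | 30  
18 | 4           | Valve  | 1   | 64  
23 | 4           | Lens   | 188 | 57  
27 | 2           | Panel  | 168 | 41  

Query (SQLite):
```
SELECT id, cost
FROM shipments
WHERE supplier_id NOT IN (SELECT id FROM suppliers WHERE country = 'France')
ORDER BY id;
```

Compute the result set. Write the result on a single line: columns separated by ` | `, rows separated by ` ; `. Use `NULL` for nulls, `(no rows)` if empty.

2 | 32 ; 10 | 40 ; 15 | 6 ; 16 | 30 ; 18 | 64 ; 23 | 57

Inner query: suppliers.id where country = 'France'.
Outer: keep shipments rows whose supplier_id is not in that set.
Inner query → {2, 3}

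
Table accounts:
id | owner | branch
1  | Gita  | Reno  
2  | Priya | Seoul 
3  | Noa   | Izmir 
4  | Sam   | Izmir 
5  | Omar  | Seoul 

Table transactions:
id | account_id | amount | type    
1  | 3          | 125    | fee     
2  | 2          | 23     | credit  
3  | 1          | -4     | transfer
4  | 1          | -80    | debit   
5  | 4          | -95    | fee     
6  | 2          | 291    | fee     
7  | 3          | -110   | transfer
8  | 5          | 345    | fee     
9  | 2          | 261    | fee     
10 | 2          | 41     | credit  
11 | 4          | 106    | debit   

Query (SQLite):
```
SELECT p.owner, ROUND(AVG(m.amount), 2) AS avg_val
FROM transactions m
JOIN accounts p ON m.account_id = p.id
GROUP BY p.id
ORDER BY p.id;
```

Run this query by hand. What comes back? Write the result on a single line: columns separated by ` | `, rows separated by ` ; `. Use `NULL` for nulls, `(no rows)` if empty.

Gita | -42 ; Priya | 154 ; Noa | 7.5 ; Sam | 5.5 ; Omar | 345

Join each transactions row to its accounts via account_id.
Group joined rows by accounts.id; compute ROUND(AVG(m.amount), 2) per group.
  1: ids {3, 4} → ROUND(AVG(m.amount), 2)=-42
  2: ids {2, 6, 9, 10} → ROUND(AVG(m.amount), 2)=154
  3: ids {1, 7} → ROUND(AVG(m.amount), 2)=7.5
  4: ids {5, 11} → ROUND(AVG(m.amount), 2)=5.5
  5: ids {8} → ROUND(AVG(m.amount), 2)=345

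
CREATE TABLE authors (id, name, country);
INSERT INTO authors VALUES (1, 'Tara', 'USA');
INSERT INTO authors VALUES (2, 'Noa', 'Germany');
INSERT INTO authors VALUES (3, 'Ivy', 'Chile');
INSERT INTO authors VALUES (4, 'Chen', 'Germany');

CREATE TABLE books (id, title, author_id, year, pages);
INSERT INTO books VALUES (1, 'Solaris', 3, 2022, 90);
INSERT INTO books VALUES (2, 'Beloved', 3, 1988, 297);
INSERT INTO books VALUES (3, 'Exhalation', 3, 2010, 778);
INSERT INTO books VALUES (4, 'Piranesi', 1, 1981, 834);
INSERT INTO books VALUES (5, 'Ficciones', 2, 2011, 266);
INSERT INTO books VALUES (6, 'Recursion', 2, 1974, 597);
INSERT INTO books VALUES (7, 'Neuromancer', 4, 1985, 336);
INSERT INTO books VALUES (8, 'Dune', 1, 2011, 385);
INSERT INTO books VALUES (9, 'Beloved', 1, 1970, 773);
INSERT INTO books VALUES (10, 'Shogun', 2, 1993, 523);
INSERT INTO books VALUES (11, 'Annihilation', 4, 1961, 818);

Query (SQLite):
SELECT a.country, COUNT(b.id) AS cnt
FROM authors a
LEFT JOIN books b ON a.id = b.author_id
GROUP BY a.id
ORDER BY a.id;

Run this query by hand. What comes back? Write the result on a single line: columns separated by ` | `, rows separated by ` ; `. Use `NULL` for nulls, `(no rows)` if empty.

LEFT JOIN keeps every authors row; unmatched ones get NULL for books columns.
Group by authors.id and compute COUNT(b.id). COUNT(col) of an all-NULL group is 0.
  1: ids {4, 8, 9} → COUNT(b.id)=3
  2: ids {5, 6, 10} → COUNT(b.id)=3
  3: ids {1, 2, 3} → COUNT(b.id)=3
  4: ids {7, 11} → COUNT(b.id)=2

USA | 3 ; Germany | 3 ; Chile | 3 ; Germany | 2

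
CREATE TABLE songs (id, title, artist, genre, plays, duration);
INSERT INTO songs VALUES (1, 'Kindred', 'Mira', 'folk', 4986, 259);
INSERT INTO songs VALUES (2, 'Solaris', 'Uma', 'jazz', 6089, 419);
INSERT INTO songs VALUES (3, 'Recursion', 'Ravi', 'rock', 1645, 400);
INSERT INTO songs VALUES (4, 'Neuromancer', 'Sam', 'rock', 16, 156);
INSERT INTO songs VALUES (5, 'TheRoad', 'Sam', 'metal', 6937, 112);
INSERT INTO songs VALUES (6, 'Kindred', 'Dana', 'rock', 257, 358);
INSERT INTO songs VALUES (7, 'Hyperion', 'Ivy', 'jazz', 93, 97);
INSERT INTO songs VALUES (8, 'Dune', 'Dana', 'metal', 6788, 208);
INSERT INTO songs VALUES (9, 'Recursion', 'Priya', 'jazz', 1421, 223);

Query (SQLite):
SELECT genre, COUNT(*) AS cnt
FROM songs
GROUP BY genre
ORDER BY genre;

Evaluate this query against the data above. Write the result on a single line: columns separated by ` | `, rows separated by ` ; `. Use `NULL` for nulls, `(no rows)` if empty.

Partition songs by genre; compute COUNT(*) within each group.
  folk: ids {1} → COUNT(*)=1
  jazz: ids {2, 7, 9} → COUNT(*)=3
  metal: ids {5, 8} → COUNT(*)=2
  rock: ids {3, 4, 6} → COUNT(*)=3

folk | 1 ; jazz | 3 ; metal | 2 ; rock | 3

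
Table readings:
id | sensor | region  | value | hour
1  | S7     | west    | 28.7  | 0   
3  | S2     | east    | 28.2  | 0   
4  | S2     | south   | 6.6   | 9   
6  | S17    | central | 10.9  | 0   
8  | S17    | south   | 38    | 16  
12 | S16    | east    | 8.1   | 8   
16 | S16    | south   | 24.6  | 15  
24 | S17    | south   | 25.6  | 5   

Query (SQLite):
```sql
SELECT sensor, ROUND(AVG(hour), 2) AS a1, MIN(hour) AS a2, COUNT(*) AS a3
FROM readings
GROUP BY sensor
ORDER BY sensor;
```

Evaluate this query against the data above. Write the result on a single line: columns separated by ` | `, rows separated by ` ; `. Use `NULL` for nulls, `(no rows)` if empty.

Group readings by sensor.
Per group compute: ROUND(AVG(hour), 2), MIN(hour), COUNT(*).
  S16: ids {12, 16} → ROUND(AVG(hour), 2)=11.5, MIN(hour)=8, COUNT(*)=2
  S17: ids {6, 8, 24} → ROUND(AVG(hour), 2)=7, MIN(hour)=0, COUNT(*)=3
  S2: ids {3, 4} → ROUND(AVG(hour), 2)=4.5, MIN(hour)=0, COUNT(*)=2
  S7: ids {1} → ROUND(AVG(hour), 2)=0, MIN(hour)=0, COUNT(*)=1

S16 | 11.5 | 8 | 2 ; S17 | 7 | 0 | 3 ; S2 | 4.5 | 0 | 2 ; S7 | 0 | 0 | 1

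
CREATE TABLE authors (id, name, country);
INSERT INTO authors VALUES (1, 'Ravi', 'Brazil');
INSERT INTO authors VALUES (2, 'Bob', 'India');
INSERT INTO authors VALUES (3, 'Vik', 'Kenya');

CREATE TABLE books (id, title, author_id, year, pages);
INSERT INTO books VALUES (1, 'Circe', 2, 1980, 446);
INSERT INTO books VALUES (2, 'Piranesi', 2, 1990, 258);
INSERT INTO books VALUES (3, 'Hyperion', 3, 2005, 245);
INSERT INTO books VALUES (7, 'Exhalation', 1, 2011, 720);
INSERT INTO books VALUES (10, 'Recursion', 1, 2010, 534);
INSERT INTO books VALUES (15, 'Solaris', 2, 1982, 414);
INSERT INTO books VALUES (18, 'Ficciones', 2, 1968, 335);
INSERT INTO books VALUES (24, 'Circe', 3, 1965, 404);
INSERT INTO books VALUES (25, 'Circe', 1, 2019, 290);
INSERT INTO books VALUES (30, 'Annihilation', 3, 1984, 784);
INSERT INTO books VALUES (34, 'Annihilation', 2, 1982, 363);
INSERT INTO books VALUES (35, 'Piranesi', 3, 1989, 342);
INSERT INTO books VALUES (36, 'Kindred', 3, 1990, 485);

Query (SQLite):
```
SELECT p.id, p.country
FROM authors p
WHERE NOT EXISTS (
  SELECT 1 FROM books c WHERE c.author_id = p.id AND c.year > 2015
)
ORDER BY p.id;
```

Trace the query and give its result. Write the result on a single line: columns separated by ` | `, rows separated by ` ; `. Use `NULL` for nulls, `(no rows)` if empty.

For each authors row, check whether any books with matching author_id has year > 2015.
Keep rows where that is false.

2 | India ; 3 | Kenya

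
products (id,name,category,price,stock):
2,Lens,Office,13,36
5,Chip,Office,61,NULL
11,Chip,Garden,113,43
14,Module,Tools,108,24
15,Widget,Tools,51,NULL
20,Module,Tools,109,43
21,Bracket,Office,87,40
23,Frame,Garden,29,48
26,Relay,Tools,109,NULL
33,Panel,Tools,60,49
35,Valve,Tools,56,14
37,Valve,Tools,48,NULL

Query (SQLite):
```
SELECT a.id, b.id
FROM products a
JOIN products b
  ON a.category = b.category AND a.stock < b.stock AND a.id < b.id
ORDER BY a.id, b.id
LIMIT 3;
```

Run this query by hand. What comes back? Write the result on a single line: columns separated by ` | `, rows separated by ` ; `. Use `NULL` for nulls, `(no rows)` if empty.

Pairs (a,b) with same category, a.stock < b.stock, a.id < b.id.
category groups: Garden:{11,23} Office:{2,5,21} Tools:{14,15,20,26,33,35,37}
Ordered by (a.id, b.id); first 3.

2 | 21 ; 11 | 23 ; 14 | 20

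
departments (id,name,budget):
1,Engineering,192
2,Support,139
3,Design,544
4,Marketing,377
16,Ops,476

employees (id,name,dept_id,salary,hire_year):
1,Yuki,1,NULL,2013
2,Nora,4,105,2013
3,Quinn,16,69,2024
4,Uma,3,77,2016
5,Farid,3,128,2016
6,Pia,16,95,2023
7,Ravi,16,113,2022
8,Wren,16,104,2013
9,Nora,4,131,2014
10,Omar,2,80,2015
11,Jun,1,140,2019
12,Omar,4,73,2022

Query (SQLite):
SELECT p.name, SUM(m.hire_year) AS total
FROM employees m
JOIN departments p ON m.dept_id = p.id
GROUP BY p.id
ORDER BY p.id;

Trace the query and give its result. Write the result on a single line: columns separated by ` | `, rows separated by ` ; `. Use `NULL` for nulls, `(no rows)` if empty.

Join each employees row to its departments via dept_id.
Group joined rows by departments.id; compute SUM(m.hire_year) per group.
  1: ids {1, 11} → SUM(m.hire_year)=4032
  2: ids {10} → SUM(m.hire_year)=2015
  3: ids {4, 5} → SUM(m.hire_year)=4032
  4: ids {2, 9, 12} → SUM(m.hire_year)=6049
  16: ids {3, 6, 7, 8} → SUM(m.hire_year)=8082

Engineering | 4032 ; Support | 2015 ; Design | 4032 ; Marketing | 6049 ; Ops | 8082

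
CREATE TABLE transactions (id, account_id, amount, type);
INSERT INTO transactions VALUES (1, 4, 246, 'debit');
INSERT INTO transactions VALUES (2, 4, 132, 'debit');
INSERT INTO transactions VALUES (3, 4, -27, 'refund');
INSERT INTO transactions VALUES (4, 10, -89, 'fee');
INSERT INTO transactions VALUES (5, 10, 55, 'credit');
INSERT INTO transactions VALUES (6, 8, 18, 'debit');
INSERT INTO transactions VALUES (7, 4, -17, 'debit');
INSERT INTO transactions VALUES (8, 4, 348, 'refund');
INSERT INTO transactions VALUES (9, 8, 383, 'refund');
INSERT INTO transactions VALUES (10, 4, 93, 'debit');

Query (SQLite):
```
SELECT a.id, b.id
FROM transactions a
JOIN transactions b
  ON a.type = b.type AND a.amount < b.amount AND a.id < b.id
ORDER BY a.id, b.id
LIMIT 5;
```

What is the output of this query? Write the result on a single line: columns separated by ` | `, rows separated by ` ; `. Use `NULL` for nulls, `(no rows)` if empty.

Pairs (a,b) with same type, a.amount < b.amount, a.id < b.id.
type groups: credit:{5} debit:{1,2,6,7,10} fee:{4} refund:{3,8,9}
Ordered by (a.id, b.id); first 5.

3 | 8 ; 3 | 9 ; 6 | 10 ; 7 | 10 ; 8 | 9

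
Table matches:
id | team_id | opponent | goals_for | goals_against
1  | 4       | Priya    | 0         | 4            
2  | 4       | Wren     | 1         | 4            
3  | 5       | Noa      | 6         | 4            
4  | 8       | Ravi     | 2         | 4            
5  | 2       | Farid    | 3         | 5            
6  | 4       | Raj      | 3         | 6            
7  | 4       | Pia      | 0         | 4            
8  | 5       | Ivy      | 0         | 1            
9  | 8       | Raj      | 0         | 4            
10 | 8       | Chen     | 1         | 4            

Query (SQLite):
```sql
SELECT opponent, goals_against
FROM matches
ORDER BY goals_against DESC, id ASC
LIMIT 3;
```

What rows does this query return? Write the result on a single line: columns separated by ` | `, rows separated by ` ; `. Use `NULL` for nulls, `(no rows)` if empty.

Sort by goals_against desc, tiebreak id asc: (6, id=6), (5, id=5), (4, id=1), (4, id=2), (4, id=3), (4, id=4) …. Take first 3.

Raj | 6 ; Farid | 5 ; Priya | 4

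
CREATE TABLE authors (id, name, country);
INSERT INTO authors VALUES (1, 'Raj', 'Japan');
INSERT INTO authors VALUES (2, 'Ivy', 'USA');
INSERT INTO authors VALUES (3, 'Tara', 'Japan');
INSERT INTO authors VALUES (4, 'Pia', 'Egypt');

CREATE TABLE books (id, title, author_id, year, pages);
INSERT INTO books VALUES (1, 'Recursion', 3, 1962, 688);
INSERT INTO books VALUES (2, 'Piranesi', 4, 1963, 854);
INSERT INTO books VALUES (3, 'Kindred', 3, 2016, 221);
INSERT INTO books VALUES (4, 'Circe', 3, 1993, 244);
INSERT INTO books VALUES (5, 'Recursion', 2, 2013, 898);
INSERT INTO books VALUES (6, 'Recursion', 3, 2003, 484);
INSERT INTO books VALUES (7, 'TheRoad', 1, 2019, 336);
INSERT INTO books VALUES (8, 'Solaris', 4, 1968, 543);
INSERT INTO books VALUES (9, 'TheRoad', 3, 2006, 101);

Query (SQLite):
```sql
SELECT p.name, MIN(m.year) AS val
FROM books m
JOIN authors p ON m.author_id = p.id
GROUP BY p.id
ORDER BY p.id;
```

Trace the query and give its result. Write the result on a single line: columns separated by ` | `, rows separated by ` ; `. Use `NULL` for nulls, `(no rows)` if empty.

Raj | 2019 ; Ivy | 2013 ; Tara | 1962 ; Pia | 1963

Join each books row to its authors via author_id.
Group joined rows by authors.id; compute MIN(m.year) per group.
  1: ids {7} → MIN(m.year)=2019
  2: ids {5} → MIN(m.year)=2013
  3: ids {1, 3, 4, 6, 9} → MIN(m.year)=1962
  4: ids {2, 8} → MIN(m.year)=1963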